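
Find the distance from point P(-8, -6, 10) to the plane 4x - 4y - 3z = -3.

distance = |a·x₀ + b·y₀ + c·z₀ - d| / √(a² + b² + c²)
  = |4·(-8) + (-4)·(-6) + (-3)·10 - (-3)| / √(4² + (-4)² + (-3)²)
  = |-32 + 24 - 30 + 3| / √(16 + 16 + 9)
  = |-35| / √41
  = 35 / 6.403
  ≈ 5.466

5.466


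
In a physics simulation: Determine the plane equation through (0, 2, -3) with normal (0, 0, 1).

The plane through P with normal n = (a, b, c) satisfies n·(r - P) = 0,
i.e. ax + by + cz = a·x₀ + b·y₀ + c·z₀.
d = 0·0 + 0·2 + 1·(-3)
  = 0 + 0 - 3
  = -3
Equation: z = -3

z = -3


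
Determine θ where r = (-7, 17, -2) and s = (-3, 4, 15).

r·s = (-7)·(-3) + 17·4 + (-2)·15 = 21 + 68 - 30 = 59
|r| = √((-7)² + 17² + (-2)²) = √342 ≈ 18.49
|s| = √((-3)² + 4² + 15²) = √250 ≈ 15.81
cos θ = (r·s)/(|r||s|) = 59/(18.49·15.81) ≈ 0.2018
θ = arccos(0.2018) ≈ 78.36°

78.36°


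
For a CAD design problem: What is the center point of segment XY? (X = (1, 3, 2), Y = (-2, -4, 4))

M = ((x₁+x₂)/2, (y₁+y₂)/2, (z₁+z₂)/2)
  = ((1 - 2)/2, (3 - 4)/2, (2 + 4)/2)
  = (-1/2, -1/2, 6/2)
  = (-0.5, -0.5, 3)

(-0.5, -0.5, 3)


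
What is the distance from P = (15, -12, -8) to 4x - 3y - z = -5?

distance = |a·x₀ + b·y₀ + c·z₀ - d| / √(a² + b² + c²)
  = |4·15 + (-3)·(-12) + (-1)·(-8) - (-5)| / √(4² + (-3)² + (-1)²)
  = |60 + 36 + 8 + 5| / √(16 + 9 + 1)
  = |109| / √26
  = 109 / 5.099
  ≈ 21.38

21.38


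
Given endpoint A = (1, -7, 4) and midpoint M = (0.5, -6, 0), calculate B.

B = 2M - A
  = (2·0.5 - 1, 2·(-6) - (-7), 2·0 - 4)
  = (1 - 1, -12 + 7, 0 - 4)
  = (0, -5, -4)

(0, -5, -4)


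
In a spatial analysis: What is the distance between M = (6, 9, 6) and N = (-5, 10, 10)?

d = √[(x₂-x₁)² + (y₂-y₁)² + (z₂-z₁)²]
  = √[(-11)² + 1² + 4²]
  = √[121 + 1 + 16]
  = √138
  ≈ 11.75

11.75


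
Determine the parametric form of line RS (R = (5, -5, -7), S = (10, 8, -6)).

Direction vector d = S - R = (10 - 5, 8 + 5, -6 + 7) = (5, 13, 1)
Parametric form r = R + t·d:
x = 5 + 5t, y = -5 + 13t, z = -7 + t

x = 5 + 5t, y = -5 + 13t, z = -7 + t


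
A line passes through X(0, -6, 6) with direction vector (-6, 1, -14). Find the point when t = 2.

P(t) = X + t·d
  = (0 + (-6)·2, -6 + 1·2, 6 + (-14)·2)
  = (0 - 12, -6 + 2, 6 - 28)
  = (-12, -4, -22)

(-12, -4, -22)


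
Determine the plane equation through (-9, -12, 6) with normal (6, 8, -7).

The plane through P with normal n = (a, b, c) satisfies n·(r - P) = 0,
i.e. ax + by + cz = a·x₀ + b·y₀ + c·z₀.
d = 6·(-9) + 8·(-12) + (-7)·6
  = -54 - 96 - 42
  = -192
Equation: 6x + 8y - 7z = -192

6x + 8y - 7z = -192


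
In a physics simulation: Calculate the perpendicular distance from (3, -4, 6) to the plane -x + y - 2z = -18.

distance = |a·x₀ + b·y₀ + c·z₀ - d| / √(a² + b² + c²)
  = |(-1)·3 + 1·(-4) + (-2)·6 - (-18)| / √((-1)² + 1² + (-2)²)
  = |-3 - 4 - 12 + 18| / √(1 + 1 + 4)
  = |-1| / √6
  = 1 / 2.449
  ≈ 0.4082

0.4082


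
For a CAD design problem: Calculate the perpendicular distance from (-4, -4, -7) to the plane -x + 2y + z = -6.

distance = |a·x₀ + b·y₀ + c·z₀ - d| / √(a² + b² + c²)
  = |(-1)·(-4) + 2·(-4) + 1·(-7) - (-6)| / √((-1)² + 2² + 1²)
  = |4 - 8 - 7 + 6| / √(1 + 4 + 1)
  = |-5| / √6
  = 5 / 2.449
  ≈ 2.041

2.041


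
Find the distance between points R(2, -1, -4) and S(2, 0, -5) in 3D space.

d = √[(x₂-x₁)² + (y₂-y₁)² + (z₂-z₁)²]
  = √[0² + 1² + (-1)²]
  = √[0 + 1 + 1]
  = √2
  ≈ 1.414

1.414


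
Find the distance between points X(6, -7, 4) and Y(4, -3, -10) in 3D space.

d = √[(x₂-x₁)² + (y₂-y₁)² + (z₂-z₁)²]
  = √[(-2)² + 4² + (-14)²]
  = √[4 + 16 + 196]
  = √216
  ≈ 14.7

14.7


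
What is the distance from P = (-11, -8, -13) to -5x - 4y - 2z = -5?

distance = |a·x₀ + b·y₀ + c·z₀ - d| / √(a² + b² + c²)
  = |(-5)·(-11) + (-4)·(-8) + (-2)·(-13) - (-5)| / √((-5)² + (-4)² + (-2)²)
  = |55 + 32 + 26 + 5| / √(25 + 16 + 4)
  = |118| / √45
  = 118 / 6.708
  ≈ 17.59

17.59


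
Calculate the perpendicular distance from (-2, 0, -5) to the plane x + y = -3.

distance = |a·x₀ + b·y₀ + c·z₀ - d| / √(a² + b² + c²)
  = |1·(-2) + 1·0 + 0·(-5) - (-3)| / √(1² + 1² + 0²)
  = |-2 + 0 + 0 + 3| / √(1 + 1 + 0)
  = |1| / √2
  = 1 / 1.414
  ≈ 0.7071

0.7071


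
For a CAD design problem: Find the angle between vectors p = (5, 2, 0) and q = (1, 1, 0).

p·q = 5·1 + 2·1 + 0·0 = 5 + 2 + 0 = 7
|p| = √(5² + 2² + 0²) = √29 ≈ 5.385
|q| = √(1² + 1² + 0²) = √2 ≈ 1.414
cos θ = (p·q)/(|p||q|) = 7/(5.385·1.414) ≈ 0.9191
θ = arccos(0.9191) ≈ 23.2°

23.2°


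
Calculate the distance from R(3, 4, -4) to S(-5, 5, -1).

d = √[(x₂-x₁)² + (y₂-y₁)² + (z₂-z₁)²]
  = √[(-8)² + 1² + 3²]
  = √[64 + 1 + 9]
  = √74
  ≈ 8.602

8.602


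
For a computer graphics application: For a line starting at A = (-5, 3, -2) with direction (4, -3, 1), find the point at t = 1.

P(t) = A + t·d
  = (-5 + 4·1, 3 + (-3)·1, -2 + 1·1)
  = (-5 + 4, 3 - 3, -2 + 1)
  = (-1, 0, -1)

(-1, 0, -1)


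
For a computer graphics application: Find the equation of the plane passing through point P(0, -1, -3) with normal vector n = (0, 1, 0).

The plane through P with normal n = (a, b, c) satisfies n·(r - P) = 0,
i.e. ax + by + cz = a·x₀ + b·y₀ + c·z₀.
d = 0·0 + 1·(-1) + 0·(-3)
  = 0 - 1 + 0
  = -1
Equation: y = -1

y = -1


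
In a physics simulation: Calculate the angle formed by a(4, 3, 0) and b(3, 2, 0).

a·b = 4·3 + 3·2 + 0·0 = 12 + 6 + 0 = 18
|a| = √(4² + 3² + 0²) = √25 ≈ 5
|b| = √(3² + 2² + 0²) = √13 ≈ 3.606
cos θ = (a·b)/(|a||b|) = 18/(5·3.606) ≈ 0.9985
θ = arccos(0.9985) ≈ 3.18°

3.18°


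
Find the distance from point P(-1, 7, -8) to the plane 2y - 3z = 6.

distance = |a·x₀ + b·y₀ + c·z₀ - d| / √(a² + b² + c²)
  = |0·(-1) + 2·7 + (-3)·(-8) - 6| / √(0² + 2² + (-3)²)
  = |0 + 14 + 24 - 6| / √(0 + 4 + 9)
  = |32| / √13
  = 32 / 3.606
  ≈ 8.875

8.875


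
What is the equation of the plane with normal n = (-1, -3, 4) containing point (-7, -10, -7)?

The plane through P with normal n = (a, b, c) satisfies n·(r - P) = 0,
i.e. ax + by + cz = a·x₀ + b·y₀ + c·z₀.
d = (-1)·(-7) + (-3)·(-10) + 4·(-7)
  = 7 + 30 - 28
  = 9
Equation: -x - 3y + 4z = 9

-x - 3y + 4z = 9


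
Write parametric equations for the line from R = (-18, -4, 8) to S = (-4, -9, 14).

Direction vector d = S - R = (-4 + 18, -9 + 4, 14 - 8) = (14, -5, 6)
Parametric form r = R + t·d:
x = -18 + 14t, y = -4 - 5t, z = 8 + 6t

x = -18 + 14t, y = -4 - 5t, z = 8 + 6t


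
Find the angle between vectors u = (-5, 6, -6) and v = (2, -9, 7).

u·v = (-5)·2 + 6·(-9) + (-6)·7 = -10 - 54 - 42 = -106
|u| = √((-5)² + 6² + (-6)²) = √97 ≈ 9.849
|v| = √(2² + (-9)² + 7²) = √134 ≈ 11.58
cos θ = (u·v)/(|u||v|) = -106/(9.849·11.58) ≈ -0.9298
θ = arccos(-0.9298) ≈ 158.4°

158.4°


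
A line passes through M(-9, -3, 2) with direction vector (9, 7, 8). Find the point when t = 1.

P(t) = M + t·d
  = (-9 + 9·1, -3 + 7·1, 2 + 8·1)
  = (-9 + 9, -3 + 7, 2 + 8)
  = (0, 4, 10)

(0, 4, 10)


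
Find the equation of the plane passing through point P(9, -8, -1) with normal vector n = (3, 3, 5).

The plane through P with normal n = (a, b, c) satisfies n·(r - P) = 0,
i.e. ax + by + cz = a·x₀ + b·y₀ + c·z₀.
d = 3·9 + 3·(-8) + 5·(-1)
  = 27 - 24 - 5
  = -2
Equation: 3x + 3y + 5z = -2

3x + 3y + 5z = -2


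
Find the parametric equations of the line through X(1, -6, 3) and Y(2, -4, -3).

Direction vector d = Y - X = (2 - 1, -4 + 6, -3 - 3) = (1, 2, -6)
Parametric form r = X + t·d:
x = 1 + t, y = -6 + 2t, z = 3 - 6t

x = 1 + t, y = -6 + 2t, z = 3 - 6t


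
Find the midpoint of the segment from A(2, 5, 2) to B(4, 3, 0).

M = ((x₁+x₂)/2, (y₁+y₂)/2, (z₁+z₂)/2)
  = ((2 + 4)/2, (5 + 3)/2, (2 + 0)/2)
  = (6/2, 8/2, 2/2)
  = (3, 4, 1)

(3, 4, 1)


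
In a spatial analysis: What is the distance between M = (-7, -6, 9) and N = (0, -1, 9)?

d = √[(x₂-x₁)² + (y₂-y₁)² + (z₂-z₁)²]
  = √[7² + 5² + 0²]
  = √[49 + 25 + 0]
  = √74
  ≈ 8.602

8.602


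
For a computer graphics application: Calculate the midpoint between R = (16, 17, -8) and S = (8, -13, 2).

M = ((x₁+x₂)/2, (y₁+y₂)/2, (z₁+z₂)/2)
  = ((16 + 8)/2, (17 - 13)/2, (-8 + 2)/2)
  = (24/2, 4/2, -6/2)
  = (12, 2, -3)

(12, 2, -3)


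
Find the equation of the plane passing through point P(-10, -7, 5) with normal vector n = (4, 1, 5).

The plane through P with normal n = (a, b, c) satisfies n·(r - P) = 0,
i.e. ax + by + cz = a·x₀ + b·y₀ + c·z₀.
d = 4·(-10) + 1·(-7) + 5·5
  = -40 - 7 + 25
  = -22
Equation: 4x + y + 5z = -22

4x + y + 5z = -22


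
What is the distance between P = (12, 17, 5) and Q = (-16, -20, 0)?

d = √[(x₂-x₁)² + (y₂-y₁)² + (z₂-z₁)²]
  = √[(-28)² + (-37)² + (-5)²]
  = √[784 + 1369 + 25]
  = √2178
  ≈ 46.67

46.67


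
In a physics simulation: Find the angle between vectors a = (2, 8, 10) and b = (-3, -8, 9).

a·b = 2·(-3) + 8·(-8) + 10·9 = -6 - 64 + 90 = 20
|a| = √(2² + 8² + 10²) = √168 ≈ 12.96
|b| = √((-3)² + (-8)² + 9²) = √154 ≈ 12.41
cos θ = (a·b)/(|a||b|) = 20/(12.96·12.41) ≈ 0.1243
θ = arccos(0.1243) ≈ 82.86°

82.86°


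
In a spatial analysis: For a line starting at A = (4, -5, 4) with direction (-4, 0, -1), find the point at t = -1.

P(t) = A + t·d
  = (4 + (-4)·(-1), -5 + 0·(-1), 4 + (-1)·(-1))
  = (4 + 4, -5 + 0, 4 + 1)
  = (8, -5, 5)

(8, -5, 5)


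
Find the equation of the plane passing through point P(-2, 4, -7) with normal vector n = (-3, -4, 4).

The plane through P with normal n = (a, b, c) satisfies n·(r - P) = 0,
i.e. ax + by + cz = a·x₀ + b·y₀ + c·z₀.
d = (-3)·(-2) + (-4)·4 + 4·(-7)
  = 6 - 16 - 28
  = -38
Equation: -3x - 4y + 4z = -38

-3x - 4y + 4z = -38


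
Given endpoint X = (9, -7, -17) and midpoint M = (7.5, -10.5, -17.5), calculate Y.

Y = 2M - X
  = (2·7.5 - 9, 2·(-10.5) - (-7), 2·(-17.5) - (-17))
  = (15 - 9, -21 + 7, -35 + 17)
  = (6, -14, -18)

(6, -14, -18)


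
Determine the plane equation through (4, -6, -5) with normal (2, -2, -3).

The plane through P with normal n = (a, b, c) satisfies n·(r - P) = 0,
i.e. ax + by + cz = a·x₀ + b·y₀ + c·z₀.
d = 2·4 + (-2)·(-6) + (-3)·(-5)
  = 8 + 12 + 15
  = 35
Equation: 2x - 2y - 3z = 35

2x - 2y - 3z = 35


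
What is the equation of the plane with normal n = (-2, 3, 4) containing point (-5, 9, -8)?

The plane through P with normal n = (a, b, c) satisfies n·(r - P) = 0,
i.e. ax + by + cz = a·x₀ + b·y₀ + c·z₀.
d = (-2)·(-5) + 3·9 + 4·(-8)
  = 10 + 27 - 32
  = 5
Equation: -2x + 3y + 4z = 5

-2x + 3y + 4z = 5


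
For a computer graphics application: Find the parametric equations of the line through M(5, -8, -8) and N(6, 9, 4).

Direction vector d = N - M = (6 - 5, 9 + 8, 4 + 8) = (1, 17, 12)
Parametric form r = M + t·d:
x = 5 + t, y = -8 + 17t, z = -8 + 12t

x = 5 + t, y = -8 + 17t, z = -8 + 12t


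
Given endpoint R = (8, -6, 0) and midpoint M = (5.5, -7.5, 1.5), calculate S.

S = 2M - R
  = (2·5.5 - 8, 2·(-7.5) - (-6), 2·1.5 - 0)
  = (11 - 8, -15 + 6, 3 + 0)
  = (3, -9, 3)

(3, -9, 3)


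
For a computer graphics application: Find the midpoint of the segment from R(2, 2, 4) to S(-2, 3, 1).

M = ((x₁+x₂)/2, (y₁+y₂)/2, (z₁+z₂)/2)
  = ((2 - 2)/2, (2 + 3)/2, (4 + 1)/2)
  = (0/2, 5/2, 5/2)
  = (0, 2.5, 2.5)

(0, 2.5, 2.5)


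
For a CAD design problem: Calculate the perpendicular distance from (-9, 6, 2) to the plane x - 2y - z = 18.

distance = |a·x₀ + b·y₀ + c·z₀ - d| / √(a² + b² + c²)
  = |1·(-9) + (-2)·6 + (-1)·2 - 18| / √(1² + (-2)² + (-1)²)
  = |-9 - 12 - 2 - 18| / √(1 + 4 + 1)
  = |-41| / √6
  = 41 / 2.449
  ≈ 16.74

16.74


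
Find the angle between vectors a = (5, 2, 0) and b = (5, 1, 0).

a·b = 5·5 + 2·1 + 0·0 = 25 + 2 + 0 = 27
|a| = √(5² + 2² + 0²) = √29 ≈ 5.385
|b| = √(5² + 1² + 0²) = √26 ≈ 5.099
cos θ = (a·b)/(|a||b|) = 27/(5.385·5.099) ≈ 0.9833
θ = arccos(0.9833) ≈ 10.49°

10.49°


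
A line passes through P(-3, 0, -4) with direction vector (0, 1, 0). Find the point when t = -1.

P(t) = P + t·d
  = (-3 + 0·(-1), 0 + 1·(-1), -4 + 0·(-1))
  = (-3 + 0, 0 - 1, -4 + 0)
  = (-3, -1, -4)

(-3, -1, -4)


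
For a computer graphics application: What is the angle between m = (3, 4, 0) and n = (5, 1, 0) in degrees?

m·n = 3·5 + 4·1 + 0·0 = 15 + 4 + 0 = 19
|m| = √(3² + 4² + 0²) = √25 ≈ 5
|n| = √(5² + 1² + 0²) = √26 ≈ 5.099
cos θ = (m·n)/(|m||n|) = 19/(5·5.099) ≈ 0.7452
θ = arccos(0.7452) ≈ 41.82°

41.82°


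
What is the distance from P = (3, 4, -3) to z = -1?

distance = |a·x₀ + b·y₀ + c·z₀ - d| / √(a² + b² + c²)
  = |0·3 + 0·4 + 1·(-3) - (-1)| / √(0² + 0² + 1²)
  = |0 + 0 - 3 + 1| / √(0 + 0 + 1)
  = |-2| / √1
  = 2 / 1
  ≈ 2

2


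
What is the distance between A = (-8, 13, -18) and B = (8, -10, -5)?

d = √[(x₂-x₁)² + (y₂-y₁)² + (z₂-z₁)²]
  = √[16² + (-23)² + 13²]
  = √[256 + 529 + 169]
  = √954
  ≈ 30.89

30.89


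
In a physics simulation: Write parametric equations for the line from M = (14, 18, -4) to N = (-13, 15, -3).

Direction vector d = N - M = (-13 - 14, 15 - 18, -3 + 4) = (-27, -3, 1)
Parametric form r = M + t·d:
x = 14 - 27t, y = 18 - 3t, z = -4 + t

x = 14 - 27t, y = 18 - 3t, z = -4 + t


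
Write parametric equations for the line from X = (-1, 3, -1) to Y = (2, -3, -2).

Direction vector d = Y - X = (2 + 1, -3 - 3, -2 + 1) = (3, -6, -1)
Parametric form r = X + t·d:
x = -1 + 3t, y = 3 - 6t, z = -1 - t

x = -1 + 3t, y = 3 - 6t, z = -1 - t


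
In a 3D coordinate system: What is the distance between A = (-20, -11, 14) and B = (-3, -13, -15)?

d = √[(x₂-x₁)² + (y₂-y₁)² + (z₂-z₁)²]
  = √[17² + (-2)² + (-29)²]
  = √[289 + 4 + 841]
  = √1134
  ≈ 33.67

33.67


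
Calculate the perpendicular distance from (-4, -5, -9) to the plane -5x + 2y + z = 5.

distance = |a·x₀ + b·y₀ + c·z₀ - d| / √(a² + b² + c²)
  = |(-5)·(-4) + 2·(-5) + 1·(-9) - 5| / √((-5)² + 2² + 1²)
  = |20 - 10 - 9 - 5| / √(25 + 4 + 1)
  = |-4| / √30
  = 4 / 5.477
  ≈ 0.7303

0.7303


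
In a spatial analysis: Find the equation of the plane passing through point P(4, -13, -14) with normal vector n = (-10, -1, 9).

The plane through P with normal n = (a, b, c) satisfies n·(r - P) = 0,
i.e. ax + by + cz = a·x₀ + b·y₀ + c·z₀.
d = (-10)·4 + (-1)·(-13) + 9·(-14)
  = -40 + 13 - 126
  = -153
Equation: -10x - y + 9z = -153

-10x - y + 9z = -153


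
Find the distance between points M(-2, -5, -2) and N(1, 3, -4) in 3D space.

d = √[(x₂-x₁)² + (y₂-y₁)² + (z₂-z₁)²]
  = √[3² + 8² + (-2)²]
  = √[9 + 64 + 4]
  = √77
  ≈ 8.775

8.775


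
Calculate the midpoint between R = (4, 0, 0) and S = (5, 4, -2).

M = ((x₁+x₂)/2, (y₁+y₂)/2, (z₁+z₂)/2)
  = ((4 + 5)/2, (0 + 4)/2, (0 - 2)/2)
  = (9/2, 4/2, -2/2)
  = (4.5, 2, -1)

(4.5, 2, -1)


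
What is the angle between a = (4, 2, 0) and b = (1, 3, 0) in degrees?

a·b = 4·1 + 2·3 + 0·0 = 4 + 6 + 0 = 10
|a| = √(4² + 2² + 0²) = √20 ≈ 4.472
|b| = √(1² + 3² + 0²) = √10 ≈ 3.162
cos θ = (a·b)/(|a||b|) = 10/(4.472·3.162) ≈ 0.7071
θ = arccos(0.7071) ≈ 45°

45°


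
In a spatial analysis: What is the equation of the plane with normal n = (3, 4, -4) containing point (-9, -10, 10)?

The plane through P with normal n = (a, b, c) satisfies n·(r - P) = 0,
i.e. ax + by + cz = a·x₀ + b·y₀ + c·z₀.
d = 3·(-9) + 4·(-10) + (-4)·10
  = -27 - 40 - 40
  = -107
Equation: 3x + 4y - 4z = -107

3x + 4y - 4z = -107


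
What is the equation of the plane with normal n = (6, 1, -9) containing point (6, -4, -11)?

The plane through P with normal n = (a, b, c) satisfies n·(r - P) = 0,
i.e. ax + by + cz = a·x₀ + b·y₀ + c·z₀.
d = 6·6 + 1·(-4) + (-9)·(-11)
  = 36 - 4 + 99
  = 131
Equation: 6x + y - 9z = 131

6x + y - 9z = 131


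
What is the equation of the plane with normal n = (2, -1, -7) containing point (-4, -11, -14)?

The plane through P with normal n = (a, b, c) satisfies n·(r - P) = 0,
i.e. ax + by + cz = a·x₀ + b·y₀ + c·z₀.
d = 2·(-4) + (-1)·(-11) + (-7)·(-14)
  = -8 + 11 + 98
  = 101
Equation: 2x - y - 7z = 101

2x - y - 7z = 101


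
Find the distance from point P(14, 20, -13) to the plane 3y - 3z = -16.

distance = |a·x₀ + b·y₀ + c·z₀ - d| / √(a² + b² + c²)
  = |0·14 + 3·20 + (-3)·(-13) - (-16)| / √(0² + 3² + (-3)²)
  = |0 + 60 + 39 + 16| / √(0 + 9 + 9)
  = |115| / √18
  = 115 / 4.243
  ≈ 27.11

27.11


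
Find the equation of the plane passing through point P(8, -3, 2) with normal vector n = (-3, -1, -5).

The plane through P with normal n = (a, b, c) satisfies n·(r - P) = 0,
i.e. ax + by + cz = a·x₀ + b·y₀ + c·z₀.
d = (-3)·8 + (-1)·(-3) + (-5)·2
  = -24 + 3 - 10
  = -31
Equation: -3x - y - 5z = -31

-3x - y - 5z = -31


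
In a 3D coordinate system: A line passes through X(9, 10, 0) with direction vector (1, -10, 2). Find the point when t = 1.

P(t) = X + t·d
  = (9 + 1·1, 10 + (-10)·1, 0 + 2·1)
  = (9 + 1, 10 - 10, 0 + 2)
  = (10, 0, 2)

(10, 0, 2)


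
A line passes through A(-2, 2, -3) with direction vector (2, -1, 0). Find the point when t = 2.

P(t) = A + t·d
  = (-2 + 2·2, 2 + (-1)·2, -3 + 0·2)
  = (-2 + 4, 2 - 2, -3 + 0)
  = (2, 0, -3)

(2, 0, -3)


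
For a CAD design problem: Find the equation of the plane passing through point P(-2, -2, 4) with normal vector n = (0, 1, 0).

The plane through P with normal n = (a, b, c) satisfies n·(r - P) = 0,
i.e. ax + by + cz = a·x₀ + b·y₀ + c·z₀.
d = 0·(-2) + 1·(-2) + 0·4
  = 0 - 2 + 0
  = -2
Equation: y = -2

y = -2


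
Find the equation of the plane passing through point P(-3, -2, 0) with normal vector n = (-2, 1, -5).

The plane through P with normal n = (a, b, c) satisfies n·(r - P) = 0,
i.e. ax + by + cz = a·x₀ + b·y₀ + c·z₀.
d = (-2)·(-3) + 1·(-2) + (-5)·0
  = 6 - 2 + 0
  = 4
Equation: -2x + y - 5z = 4

-2x + y - 5z = 4


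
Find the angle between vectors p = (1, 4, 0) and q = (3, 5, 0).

p·q = 1·3 + 4·5 + 0·0 = 3 + 20 + 0 = 23
|p| = √(1² + 4² + 0²) = √17 ≈ 4.123
|q| = √(3² + 5² + 0²) = √34 ≈ 5.831
cos θ = (p·q)/(|p||q|) = 23/(4.123·5.831) ≈ 0.9567
θ = arccos(0.9567) ≈ 16.93°

16.93°


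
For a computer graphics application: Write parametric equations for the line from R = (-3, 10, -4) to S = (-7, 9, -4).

Direction vector d = S - R = (-7 + 3, 9 - 10, -4 + 4) = (-4, -1, 0)
Parametric form r = R + t·d:
x = -3 - 4t, y = 10 - t, z = -4

x = -3 - 4t, y = 10 - t, z = -4


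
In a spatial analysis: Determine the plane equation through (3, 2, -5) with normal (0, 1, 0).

The plane through P with normal n = (a, b, c) satisfies n·(r - P) = 0,
i.e. ax + by + cz = a·x₀ + b·y₀ + c·z₀.
d = 0·3 + 1·2 + 0·(-5)
  = 0 + 2 + 0
  = 2
Equation: y = 2

y = 2


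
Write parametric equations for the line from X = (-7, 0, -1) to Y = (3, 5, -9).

Direction vector d = Y - X = (3 + 7, 5 + 0, -9 + 1) = (10, 5, -8)
Parametric form r = X + t·d:
x = -7 + 10t, y = 0 + 5t, z = -1 - 8t

x = -7 + 10t, y = 0 + 5t, z = -1 - 8t


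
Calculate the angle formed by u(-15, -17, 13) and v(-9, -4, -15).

u·v = (-15)·(-9) + (-17)·(-4) + 13·(-15) = 135 + 68 - 195 = 8
|u| = √((-15)² + (-17)² + 13²) = √683 ≈ 26.13
|v| = √((-9)² + (-4)² + (-15)²) = √322 ≈ 17.94
cos θ = (u·v)/(|u||v|) = 8/(26.13·17.94) ≈ 0.01706
θ = arccos(0.01706) ≈ 89.02°

89.02°


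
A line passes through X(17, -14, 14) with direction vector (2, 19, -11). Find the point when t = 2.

P(t) = X + t·d
  = (17 + 2·2, -14 + 19·2, 14 + (-11)·2)
  = (17 + 4, -14 + 38, 14 - 22)
  = (21, 24, -8)

(21, 24, -8)


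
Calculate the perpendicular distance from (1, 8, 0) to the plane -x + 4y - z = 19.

distance = |a·x₀ + b·y₀ + c·z₀ - d| / √(a² + b² + c²)
  = |(-1)·1 + 4·8 + (-1)·0 - 19| / √((-1)² + 4² + (-1)²)
  = |-1 + 32 + 0 - 19| / √(1 + 16 + 1)
  = |12| / √18
  = 12 / 4.243
  ≈ 2.828

2.828


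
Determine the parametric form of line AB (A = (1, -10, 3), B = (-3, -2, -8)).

Direction vector d = B - A = (-3 - 1, -2 + 10, -8 - 3) = (-4, 8, -11)
Parametric form r = A + t·d:
x = 1 - 4t, y = -10 + 8t, z = 3 - 11t

x = 1 - 4t, y = -10 + 8t, z = 3 - 11t


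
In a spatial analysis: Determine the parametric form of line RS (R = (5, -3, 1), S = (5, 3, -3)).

Direction vector d = S - R = (5 - 5, 3 + 3, -3 - 1) = (0, 6, -4)
Parametric form r = R + t·d:
x = 5, y = -3 + 6t, z = 1 - 4t

x = 5, y = -3 + 6t, z = 1 - 4t


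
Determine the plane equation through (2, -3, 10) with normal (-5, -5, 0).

The plane through P with normal n = (a, b, c) satisfies n·(r - P) = 0,
i.e. ax + by + cz = a·x₀ + b·y₀ + c·z₀.
d = (-5)·2 + (-5)·(-3) + 0·10
  = -10 + 15 + 0
  = 5
Equation: -5x - 5y = 5

-5x - 5y = 5


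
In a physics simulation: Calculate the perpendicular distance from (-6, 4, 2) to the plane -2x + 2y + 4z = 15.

distance = |a·x₀ + b·y₀ + c·z₀ - d| / √(a² + b² + c²)
  = |(-2)·(-6) + 2·4 + 4·2 - 15| / √((-2)² + 2² + 4²)
  = |12 + 8 + 8 - 15| / √(4 + 4 + 16)
  = |13| / √24
  = 13 / 4.899
  ≈ 2.654

2.654


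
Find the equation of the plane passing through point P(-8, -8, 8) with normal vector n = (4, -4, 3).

The plane through P with normal n = (a, b, c) satisfies n·(r - P) = 0,
i.e. ax + by + cz = a·x₀ + b·y₀ + c·z₀.
d = 4·(-8) + (-4)·(-8) + 3·8
  = -32 + 32 + 24
  = 24
Equation: 4x - 4y + 3z = 24

4x - 4y + 3z = 24


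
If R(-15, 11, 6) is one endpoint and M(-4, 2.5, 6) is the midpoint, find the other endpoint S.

S = 2M - R
  = (2·(-4) - (-15), 2·2.5 - 11, 2·6 - 6)
  = (-8 + 15, 5 - 11, 12 - 6)
  = (7, -6, 6)

(7, -6, 6)


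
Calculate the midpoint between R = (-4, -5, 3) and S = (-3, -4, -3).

M = ((x₁+x₂)/2, (y₁+y₂)/2, (z₁+z₂)/2)
  = ((-4 - 3)/2, (-5 - 4)/2, (3 - 3)/2)
  = (-7/2, -9/2, 0/2)
  = (-3.5, -4.5, 0)

(-3.5, -4.5, 0)


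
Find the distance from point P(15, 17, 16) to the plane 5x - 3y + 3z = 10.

distance = |a·x₀ + b·y₀ + c·z₀ - d| / √(a² + b² + c²)
  = |5·15 + (-3)·17 + 3·16 - 10| / √(5² + (-3)² + 3²)
  = |75 - 51 + 48 - 10| / √(25 + 9 + 9)
  = |62| / √43
  = 62 / 6.557
  ≈ 9.455

9.455


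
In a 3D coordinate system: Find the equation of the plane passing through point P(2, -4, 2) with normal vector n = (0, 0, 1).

The plane through P with normal n = (a, b, c) satisfies n·(r - P) = 0,
i.e. ax + by + cz = a·x₀ + b·y₀ + c·z₀.
d = 0·2 + 0·(-4) + 1·2
  = 0 + 0 + 2
  = 2
Equation: z = 2

z = 2


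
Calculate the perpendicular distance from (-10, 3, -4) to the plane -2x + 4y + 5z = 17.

distance = |a·x₀ + b·y₀ + c·z₀ - d| / √(a² + b² + c²)
  = |(-2)·(-10) + 4·3 + 5·(-4) - 17| / √((-2)² + 4² + 5²)
  = |20 + 12 - 20 - 17| / √(4 + 16 + 25)
  = |-5| / √45
  = 5 / 6.708
  ≈ 0.7454

0.7454


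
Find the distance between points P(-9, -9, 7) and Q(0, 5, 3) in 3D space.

d = √[(x₂-x₁)² + (y₂-y₁)² + (z₂-z₁)²]
  = √[9² + 14² + (-4)²]
  = √[81 + 196 + 16]
  = √293
  ≈ 17.12

17.12


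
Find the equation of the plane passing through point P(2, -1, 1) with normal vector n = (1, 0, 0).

The plane through P with normal n = (a, b, c) satisfies n·(r - P) = 0,
i.e. ax + by + cz = a·x₀ + b·y₀ + c·z₀.
d = 1·2 + 0·(-1) + 0·1
  = 2 + 0 + 0
  = 2
Equation: x = 2

x = 2


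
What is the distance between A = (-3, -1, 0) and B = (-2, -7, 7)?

d = √[(x₂-x₁)² + (y₂-y₁)² + (z₂-z₁)²]
  = √[1² + (-6)² + 7²]
  = √[1 + 36 + 49]
  = √86
  ≈ 9.274

9.274


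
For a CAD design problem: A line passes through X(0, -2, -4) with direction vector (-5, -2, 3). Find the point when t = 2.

P(t) = X + t·d
  = (0 + (-5)·2, -2 + (-2)·2, -4 + 3·2)
  = (0 - 10, -2 - 4, -4 + 6)
  = (-10, -6, 2)

(-10, -6, 2)


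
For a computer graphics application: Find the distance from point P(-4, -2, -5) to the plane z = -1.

distance = |a·x₀ + b·y₀ + c·z₀ - d| / √(a² + b² + c²)
  = |0·(-4) + 0·(-2) + 1·(-5) - (-1)| / √(0² + 0² + 1²)
  = |0 + 0 - 5 + 1| / √(0 + 0 + 1)
  = |-4| / √1
  = 4 / 1
  ≈ 4

4


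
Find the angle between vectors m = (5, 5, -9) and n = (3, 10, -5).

m·n = 5·3 + 5·10 + (-9)·(-5) = 15 + 50 + 45 = 110
|m| = √(5² + 5² + (-9)²) = √131 ≈ 11.45
|n| = √(3² + 10² + (-5)²) = √134 ≈ 11.58
cos θ = (m·n)/(|m||n|) = 110/(11.45·11.58) ≈ 0.8302
θ = arccos(0.8302) ≈ 33.88°

33.88°


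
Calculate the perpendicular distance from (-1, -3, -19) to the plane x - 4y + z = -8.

distance = |a·x₀ + b·y₀ + c·z₀ - d| / √(a² + b² + c²)
  = |1·(-1) + (-4)·(-3) + 1·(-19) - (-8)| / √(1² + (-4)² + 1²)
  = |-1 + 12 - 19 + 8| / √(1 + 16 + 1)
  = |0| / √18
  = 0 / 4.243
  ≈ 0

0


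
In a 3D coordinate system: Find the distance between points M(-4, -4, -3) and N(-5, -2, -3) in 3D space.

d = √[(x₂-x₁)² + (y₂-y₁)² + (z₂-z₁)²]
  = √[(-1)² + 2² + 0²]
  = √[1 + 4 + 0]
  = √5
  ≈ 2.236

2.236


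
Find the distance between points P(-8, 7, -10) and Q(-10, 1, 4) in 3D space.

d = √[(x₂-x₁)² + (y₂-y₁)² + (z₂-z₁)²]
  = √[(-2)² + (-6)² + 14²]
  = √[4 + 36 + 196]
  = √236
  ≈ 15.36

15.36


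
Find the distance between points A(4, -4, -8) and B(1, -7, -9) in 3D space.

d = √[(x₂-x₁)² + (y₂-y₁)² + (z₂-z₁)²]
  = √[(-3)² + (-3)² + (-1)²]
  = √[9 + 9 + 1]
  = √19
  ≈ 4.359

4.359


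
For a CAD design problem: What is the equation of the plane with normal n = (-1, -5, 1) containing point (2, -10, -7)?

The plane through P with normal n = (a, b, c) satisfies n·(r - P) = 0,
i.e. ax + by + cz = a·x₀ + b·y₀ + c·z₀.
d = (-1)·2 + (-5)·(-10) + 1·(-7)
  = -2 + 50 - 7
  = 41
Equation: -x - 5y + z = 41

-x - 5y + z = 41


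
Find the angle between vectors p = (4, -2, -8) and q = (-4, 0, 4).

p·q = 4·(-4) + (-2)·0 + (-8)·4 = -16 + 0 - 32 = -48
|p| = √(4² + (-2)² + (-8)²) = √84 ≈ 9.165
|q| = √((-4)² + 0² + 4²) = √32 ≈ 5.657
cos θ = (p·q)/(|p||q|) = -48/(9.165·5.657) ≈ -0.9258
θ = arccos(-0.9258) ≈ 157.8°

157.8°


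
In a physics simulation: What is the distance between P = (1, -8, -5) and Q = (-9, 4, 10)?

d = √[(x₂-x₁)² + (y₂-y₁)² + (z₂-z₁)²]
  = √[(-10)² + 12² + 15²]
  = √[100 + 144 + 225]
  = √469
  ≈ 21.66

21.66


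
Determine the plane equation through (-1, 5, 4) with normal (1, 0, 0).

The plane through P with normal n = (a, b, c) satisfies n·(r - P) = 0,
i.e. ax + by + cz = a·x₀ + b·y₀ + c·z₀.
d = 1·(-1) + 0·5 + 0·4
  = -1 + 0 + 0
  = -1
Equation: x = -1

x = -1


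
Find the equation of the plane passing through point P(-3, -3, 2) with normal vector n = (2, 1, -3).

The plane through P with normal n = (a, b, c) satisfies n·(r - P) = 0,
i.e. ax + by + cz = a·x₀ + b·y₀ + c·z₀.
d = 2·(-3) + 1·(-3) + (-3)·2
  = -6 - 3 - 6
  = -15
Equation: 2x + y - 3z = -15

2x + y - 3z = -15


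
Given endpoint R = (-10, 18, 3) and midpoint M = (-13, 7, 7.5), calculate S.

S = 2M - R
  = (2·(-13) - (-10), 2·7 - 18, 2·7.5 - 3)
  = (-26 + 10, 14 - 18, 15 - 3)
  = (-16, -4, 12)

(-16, -4, 12)


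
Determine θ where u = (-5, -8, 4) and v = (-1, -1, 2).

u·v = (-5)·(-1) + (-8)·(-1) + 4·2 = 5 + 8 + 8 = 21
|u| = √((-5)² + (-8)² + 4²) = √105 ≈ 10.25
|v| = √((-1)² + (-1)² + 2²) = √6 ≈ 2.449
cos θ = (u·v)/(|u||v|) = 21/(10.25·2.449) ≈ 0.8367
θ = arccos(0.8367) ≈ 33.21°

33.21°


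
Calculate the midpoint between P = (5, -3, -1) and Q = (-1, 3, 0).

M = ((x₁+x₂)/2, (y₁+y₂)/2, (z₁+z₂)/2)
  = ((5 - 1)/2, (-3 + 3)/2, (-1 + 0)/2)
  = (4/2, 0/2, -1/2)
  = (2, 0, -0.5)

(2, 0, -0.5)


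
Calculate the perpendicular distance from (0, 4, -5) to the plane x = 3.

distance = |a·x₀ + b·y₀ + c·z₀ - d| / √(a² + b² + c²)
  = |1·0 + 0·4 + 0·(-5) - 3| / √(1² + 0² + 0²)
  = |0 + 0 + 0 - 3| / √(1 + 0 + 0)
  = |-3| / √1
  = 3 / 1
  ≈ 3

3


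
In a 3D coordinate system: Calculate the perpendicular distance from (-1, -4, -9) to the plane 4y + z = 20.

distance = |a·x₀ + b·y₀ + c·z₀ - d| / √(a² + b² + c²)
  = |0·(-1) + 4·(-4) + 1·(-9) - 20| / √(0² + 4² + 1²)
  = |0 - 16 - 9 - 20| / √(0 + 16 + 1)
  = |-45| / √17
  = 45 / 4.123
  ≈ 10.91

10.91


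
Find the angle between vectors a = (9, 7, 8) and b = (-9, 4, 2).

a·b = 9·(-9) + 7·4 + 8·2 = -81 + 28 + 16 = -37
|a| = √(9² + 7² + 8²) = √194 ≈ 13.93
|b| = √((-9)² + 4² + 2²) = √101 ≈ 10.05
cos θ = (a·b)/(|a||b|) = -37/(13.93·10.05) ≈ -0.2643
θ = arccos(-0.2643) ≈ 105.3°

105.3°


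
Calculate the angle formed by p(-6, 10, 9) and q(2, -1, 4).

p·q = (-6)·2 + 10·(-1) + 9·4 = -12 - 10 + 36 = 14
|p| = √((-6)² + 10² + 9²) = √217 ≈ 14.73
|q| = √(2² + (-1)² + 4²) = √21 ≈ 4.583
cos θ = (p·q)/(|p||q|) = 14/(14.73·4.583) ≈ 0.2074
θ = arccos(0.2074) ≈ 78.03°

78.03°


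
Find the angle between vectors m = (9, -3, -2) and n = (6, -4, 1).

m·n = 9·6 + (-3)·(-4) + (-2)·1 = 54 + 12 - 2 = 64
|m| = √(9² + (-3)² + (-2)²) = √94 ≈ 9.695
|n| = √(6² + (-4)² + 1²) = √53 ≈ 7.28
cos θ = (m·n)/(|m||n|) = 64/(9.695·7.28) ≈ 0.9067
θ = arccos(0.9067) ≈ 24.94°

24.94°


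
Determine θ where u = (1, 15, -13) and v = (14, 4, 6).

u·v = 1·14 + 15·4 + (-13)·6 = 14 + 60 - 78 = -4
|u| = √(1² + 15² + (-13)²) = √395 ≈ 19.87
|v| = √(14² + 4² + 6²) = √248 ≈ 15.75
cos θ = (u·v)/(|u||v|) = -4/(19.87·15.75) ≈ -0.01278
θ = arccos(-0.01278) ≈ 90.73°

90.73°


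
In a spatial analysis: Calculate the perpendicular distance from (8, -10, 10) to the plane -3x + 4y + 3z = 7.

distance = |a·x₀ + b·y₀ + c·z₀ - d| / √(a² + b² + c²)
  = |(-3)·8 + 4·(-10) + 3·10 - 7| / √((-3)² + 4² + 3²)
  = |-24 - 40 + 30 - 7| / √(9 + 16 + 9)
  = |-41| / √34
  = 41 / 5.831
  ≈ 7.031

7.031


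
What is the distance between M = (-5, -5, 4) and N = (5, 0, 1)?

d = √[(x₂-x₁)² + (y₂-y₁)² + (z₂-z₁)²]
  = √[10² + 5² + (-3)²]
  = √[100 + 25 + 9]
  = √134
  ≈ 11.58

11.58


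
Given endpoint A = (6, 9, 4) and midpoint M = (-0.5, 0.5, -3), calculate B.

B = 2M - A
  = (2·(-0.5) - 6, 2·0.5 - 9, 2·(-3) - 4)
  = (-1 - 6, 1 - 9, -6 - 4)
  = (-7, -8, -10)

(-7, -8, -10)


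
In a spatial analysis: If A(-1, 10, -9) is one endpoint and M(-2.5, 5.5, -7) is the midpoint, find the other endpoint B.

B = 2M - A
  = (2·(-2.5) - (-1), 2·5.5 - 10, 2·(-7) - (-9))
  = (-5 + 1, 11 - 10, -14 + 9)
  = (-4, 1, -5)

(-4, 1, -5)


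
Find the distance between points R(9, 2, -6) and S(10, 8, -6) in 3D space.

d = √[(x₂-x₁)² + (y₂-y₁)² + (z₂-z₁)²]
  = √[1² + 6² + 0²]
  = √[1 + 36 + 0]
  = √37
  ≈ 6.083

6.083


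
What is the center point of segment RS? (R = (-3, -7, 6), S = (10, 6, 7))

M = ((x₁+x₂)/2, (y₁+y₂)/2, (z₁+z₂)/2)
  = ((-3 + 10)/2, (-7 + 6)/2, (6 + 7)/2)
  = (7/2, -1/2, 13/2)
  = (3.5, -0.5, 6.5)

(3.5, -0.5, 6.5)


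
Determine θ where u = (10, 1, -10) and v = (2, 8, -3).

u·v = 10·2 + 1·8 + (-10)·(-3) = 20 + 8 + 30 = 58
|u| = √(10² + 1² + (-10)²) = √201 ≈ 14.18
|v| = √(2² + 8² + (-3)²) = √77 ≈ 8.775
cos θ = (u·v)/(|u||v|) = 58/(14.18·8.775) ≈ 0.4662
θ = arccos(0.4662) ≈ 62.21°

62.21°


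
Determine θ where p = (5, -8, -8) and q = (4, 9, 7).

p·q = 5·4 + (-8)·9 + (-8)·7 = 20 - 72 - 56 = -108
|p| = √(5² + (-8)² + (-8)²) = √153 ≈ 12.37
|q| = √(4² + 9² + 7²) = √146 ≈ 12.08
cos θ = (p·q)/(|p||q|) = -108/(12.37·12.08) ≈ -0.7226
θ = arccos(-0.7226) ≈ 136.3°

136.3°


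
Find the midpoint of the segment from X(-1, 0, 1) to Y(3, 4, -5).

M = ((x₁+x₂)/2, (y₁+y₂)/2, (z₁+z₂)/2)
  = ((-1 + 3)/2, (0 + 4)/2, (1 - 5)/2)
  = (2/2, 4/2, -4/2)
  = (1, 2, -2)

(1, 2, -2)


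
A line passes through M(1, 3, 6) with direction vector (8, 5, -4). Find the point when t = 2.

P(t) = M + t·d
  = (1 + 8·2, 3 + 5·2, 6 + (-4)·2)
  = (1 + 16, 3 + 10, 6 - 8)
  = (17, 13, -2)

(17, 13, -2)


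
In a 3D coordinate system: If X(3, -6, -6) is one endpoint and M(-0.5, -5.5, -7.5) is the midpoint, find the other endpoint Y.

Y = 2M - X
  = (2·(-0.5) - 3, 2·(-5.5) - (-6), 2·(-7.5) - (-6))
  = (-1 - 3, -11 + 6, -15 + 6)
  = (-4, -5, -9)

(-4, -5, -9)


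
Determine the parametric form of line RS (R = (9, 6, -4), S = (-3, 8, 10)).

Direction vector d = S - R = (-3 - 9, 8 - 6, 10 + 4) = (-12, 2, 14)
Parametric form r = R + t·d:
x = 9 - 12t, y = 6 + 2t, z = -4 + 14t

x = 9 - 12t, y = 6 + 2t, z = -4 + 14t


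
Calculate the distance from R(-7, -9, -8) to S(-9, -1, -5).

d = √[(x₂-x₁)² + (y₂-y₁)² + (z₂-z₁)²]
  = √[(-2)² + 8² + 3²]
  = √[4 + 64 + 9]
  = √77
  ≈ 8.775

8.775


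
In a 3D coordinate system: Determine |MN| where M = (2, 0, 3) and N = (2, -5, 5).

d = √[(x₂-x₁)² + (y₂-y₁)² + (z₂-z₁)²]
  = √[0² + (-5)² + 2²]
  = √[0 + 25 + 4]
  = √29
  ≈ 5.385

5.385


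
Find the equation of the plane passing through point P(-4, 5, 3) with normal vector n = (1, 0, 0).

The plane through P with normal n = (a, b, c) satisfies n·(r - P) = 0,
i.e. ax + by + cz = a·x₀ + b·y₀ + c·z₀.
d = 1·(-4) + 0·5 + 0·3
  = -4 + 0 + 0
  = -4
Equation: x = -4

x = -4


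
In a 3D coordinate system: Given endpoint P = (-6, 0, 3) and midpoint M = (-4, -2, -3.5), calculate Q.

Q = 2M - P
  = (2·(-4) - (-6), 2·(-2) - 0, 2·(-3.5) - 3)
  = (-8 + 6, -4 + 0, -7 - 3)
  = (-2, -4, -10)

(-2, -4, -10)


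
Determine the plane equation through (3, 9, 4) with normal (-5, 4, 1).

The plane through P with normal n = (a, b, c) satisfies n·(r - P) = 0,
i.e. ax + by + cz = a·x₀ + b·y₀ + c·z₀.
d = (-5)·3 + 4·9 + 1·4
  = -15 + 36 + 4
  = 25
Equation: -5x + 4y + z = 25

-5x + 4y + z = 25


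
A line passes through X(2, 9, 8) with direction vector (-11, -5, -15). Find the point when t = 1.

P(t) = X + t·d
  = (2 + (-11)·1, 9 + (-5)·1, 8 + (-15)·1)
  = (2 - 11, 9 - 5, 8 - 15)
  = (-9, 4, -7)

(-9, 4, -7)


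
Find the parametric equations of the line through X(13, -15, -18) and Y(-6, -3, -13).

Direction vector d = Y - X = (-6 - 13, -3 + 15, -13 + 18) = (-19, 12, 5)
Parametric form r = X + t·d:
x = 13 - 19t, y = -15 + 12t, z = -18 + 5t

x = 13 - 19t, y = -15 + 12t, z = -18 + 5t


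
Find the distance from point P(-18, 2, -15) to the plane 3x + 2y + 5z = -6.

distance = |a·x₀ + b·y₀ + c·z₀ - d| / √(a² + b² + c²)
  = |3·(-18) + 2·2 + 5·(-15) - (-6)| / √(3² + 2² + 5²)
  = |-54 + 4 - 75 + 6| / √(9 + 4 + 25)
  = |-119| / √38
  = 119 / 6.164
  ≈ 19.3

19.3


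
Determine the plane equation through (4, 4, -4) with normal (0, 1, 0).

The plane through P with normal n = (a, b, c) satisfies n·(r - P) = 0,
i.e. ax + by + cz = a·x₀ + b·y₀ + c·z₀.
d = 0·4 + 1·4 + 0·(-4)
  = 0 + 4 + 0
  = 4
Equation: y = 4

y = 4


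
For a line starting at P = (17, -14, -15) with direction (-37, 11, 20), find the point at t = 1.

P(t) = P + t·d
  = (17 + (-37)·1, -14 + 11·1, -15 + 20·1)
  = (17 - 37, -14 + 11, -15 + 20)
  = (-20, -3, 5)

(-20, -3, 5)


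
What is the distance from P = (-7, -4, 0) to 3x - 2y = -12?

distance = |a·x₀ + b·y₀ + c·z₀ - d| / √(a² + b² + c²)
  = |3·(-7) + (-2)·(-4) + 0·0 - (-12)| / √(3² + (-2)² + 0²)
  = |-21 + 8 + 0 + 12| / √(9 + 4 + 0)
  = |-1| / √13
  = 1 / 3.606
  ≈ 0.2774

0.2774


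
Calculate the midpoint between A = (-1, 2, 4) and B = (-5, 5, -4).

M = ((x₁+x₂)/2, (y₁+y₂)/2, (z₁+z₂)/2)
  = ((-1 - 5)/2, (2 + 5)/2, (4 - 4)/2)
  = (-6/2, 7/2, 0/2)
  = (-3, 3.5, 0)

(-3, 3.5, 0)


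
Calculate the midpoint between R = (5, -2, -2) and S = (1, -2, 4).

M = ((x₁+x₂)/2, (y₁+y₂)/2, (z₁+z₂)/2)
  = ((5 + 1)/2, (-2 - 2)/2, (-2 + 4)/2)
  = (6/2, -4/2, 2/2)
  = (3, -2, 1)

(3, -2, 1)


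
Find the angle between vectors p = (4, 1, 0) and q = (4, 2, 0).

p·q = 4·4 + 1·2 + 0·0 = 16 + 2 + 0 = 18
|p| = √(4² + 1² + 0²) = √17 ≈ 4.123
|q| = √(4² + 2² + 0²) = √20 ≈ 4.472
cos θ = (p·q)/(|p||q|) = 18/(4.123·4.472) ≈ 0.9762
θ = arccos(0.9762) ≈ 12.53°

12.53°


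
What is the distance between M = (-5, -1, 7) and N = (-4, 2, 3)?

d = √[(x₂-x₁)² + (y₂-y₁)² + (z₂-z₁)²]
  = √[1² + 3² + (-4)²]
  = √[1 + 9 + 16]
  = √26
  ≈ 5.099

5.099


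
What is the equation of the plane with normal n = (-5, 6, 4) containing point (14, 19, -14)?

The plane through P with normal n = (a, b, c) satisfies n·(r - P) = 0,
i.e. ax + by + cz = a·x₀ + b·y₀ + c·z₀.
d = (-5)·14 + 6·19 + 4·(-14)
  = -70 + 114 - 56
  = -12
Equation: -5x + 6y + 4z = -12

-5x + 6y + 4z = -12


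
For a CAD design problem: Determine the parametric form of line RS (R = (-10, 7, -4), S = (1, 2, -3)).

Direction vector d = S - R = (1 + 10, 2 - 7, -3 + 4) = (11, -5, 1)
Parametric form r = R + t·d:
x = -10 + 11t, y = 7 - 5t, z = -4 + t

x = -10 + 11t, y = 7 - 5t, z = -4 + t


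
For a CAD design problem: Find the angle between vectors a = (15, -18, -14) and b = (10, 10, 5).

a·b = 15·10 + (-18)·10 + (-14)·5 = 150 - 180 - 70 = -100
|a| = √(15² + (-18)² + (-14)²) = √745 ≈ 27.29
|b| = √(10² + 10² + 5²) = √225 ≈ 15
cos θ = (a·b)/(|a||b|) = -100/(27.29·15) ≈ -0.2442
θ = arccos(-0.2442) ≈ 104.1°

104.1°


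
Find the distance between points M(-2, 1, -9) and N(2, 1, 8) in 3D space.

d = √[(x₂-x₁)² + (y₂-y₁)² + (z₂-z₁)²]
  = √[4² + 0² + 17²]
  = √[16 + 0 + 289]
  = √305
  ≈ 17.46

17.46


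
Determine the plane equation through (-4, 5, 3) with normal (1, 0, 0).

The plane through P with normal n = (a, b, c) satisfies n·(r - P) = 0,
i.e. ax + by + cz = a·x₀ + b·y₀ + c·z₀.
d = 1·(-4) + 0·5 + 0·3
  = -4 + 0 + 0
  = -4
Equation: x = -4

x = -4


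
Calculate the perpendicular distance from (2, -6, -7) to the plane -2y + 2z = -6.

distance = |a·x₀ + b·y₀ + c·z₀ - d| / √(a² + b² + c²)
  = |0·2 + (-2)·(-6) + 2·(-7) - (-6)| / √(0² + (-2)² + 2²)
  = |0 + 12 - 14 + 6| / √(0 + 4 + 4)
  = |4| / √8
  = 4 / 2.828
  ≈ 1.414

1.414


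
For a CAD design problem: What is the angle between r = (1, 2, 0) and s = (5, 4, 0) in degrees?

r·s = 1·5 + 2·4 + 0·0 = 5 + 8 + 0 = 13
|r| = √(1² + 2² + 0²) = √5 ≈ 2.236
|s| = √(5² + 4² + 0²) = √41 ≈ 6.403
cos θ = (r·s)/(|r||s|) = 13/(2.236·6.403) ≈ 0.908
θ = arccos(0.908) ≈ 24.78°

24.78°


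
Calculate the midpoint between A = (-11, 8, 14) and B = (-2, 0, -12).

M = ((x₁+x₂)/2, (y₁+y₂)/2, (z₁+z₂)/2)
  = ((-11 - 2)/2, (8 + 0)/2, (14 - 12)/2)
  = (-13/2, 8/2, 2/2)
  = (-6.5, 4, 1)

(-6.5, 4, 1)


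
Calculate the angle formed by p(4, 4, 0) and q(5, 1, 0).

p·q = 4·5 + 4·1 + 0·0 = 20 + 4 + 0 = 24
|p| = √(4² + 4² + 0²) = √32 ≈ 5.657
|q| = √(5² + 1² + 0²) = √26 ≈ 5.099
cos θ = (p·q)/(|p||q|) = 24/(5.657·5.099) ≈ 0.8321
θ = arccos(0.8321) ≈ 33.69°

33.69°
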